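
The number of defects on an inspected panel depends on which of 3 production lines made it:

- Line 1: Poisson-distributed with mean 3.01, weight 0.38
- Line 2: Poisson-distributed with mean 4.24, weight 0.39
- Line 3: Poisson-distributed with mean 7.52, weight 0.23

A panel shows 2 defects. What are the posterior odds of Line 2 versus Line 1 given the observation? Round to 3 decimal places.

0.595

Only the two components matter; the odds are (π_i f_i(x)) / (π_j f_j(x)).
Poisson probabilities:
  L_1 = 0.223294
  L_2 = 0.129507
  L_3 = 0.0153289
0.0505077 / 0.0848516 ≈ 0.595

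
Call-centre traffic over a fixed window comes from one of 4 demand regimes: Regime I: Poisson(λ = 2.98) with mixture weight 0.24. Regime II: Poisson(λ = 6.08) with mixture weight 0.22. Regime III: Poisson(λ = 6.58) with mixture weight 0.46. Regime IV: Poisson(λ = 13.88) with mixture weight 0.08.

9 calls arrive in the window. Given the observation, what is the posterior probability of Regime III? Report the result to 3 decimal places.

P(component k | x) = P(Z=k)·f_k(x) / marginal(x), where marginal(x) = Σ_j P(Z=j)·f_j(x).
Poisson probabilities:
  L_I = e^(−2.98)·2.98^9/9! = 0.00259409
  L_II = e^(−6.08)·6.08^9/9! = 0.071591
  L_III = e^(−6.58)·6.58^9/9! = 0.0884326
  L_IV = e^(−13.88)·13.88^9/9! = 0.0494009
Multiply by the mixture weights:
  P(Z=I)·L_I = 0.24 × 0.00259409 = 0.000622583
  P(Z=II)·L_II = 0.22 × 0.071591 = 0.01575
  P(Z=III)·L_III = 0.46 × 0.0884326 = 0.040679
  P(Z=IV)·L_IV = 0.08 × 0.0494009 = 0.00395207
Evidence: 0.000622583 + 0.01575 + 0.040679 + 0.00395207 = 0.0610037
P(Regime III | data) = 0.040679 / 0.0610037 ≈ 0.667

0.667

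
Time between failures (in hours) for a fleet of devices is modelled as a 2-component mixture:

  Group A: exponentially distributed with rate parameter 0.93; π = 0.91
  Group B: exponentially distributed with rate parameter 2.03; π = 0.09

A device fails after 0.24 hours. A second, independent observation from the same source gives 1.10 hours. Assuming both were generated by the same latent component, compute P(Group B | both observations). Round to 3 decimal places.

0.097

Posterior ∝ prior × likelihood, so P(k | x) ∝ π_k f_k(x); normalise over all components.
Since both observations come from the same component, the likelihood for component k is f_k(x₁)·f_k(x₂).
  f_A = [0.743958] × [0.334349] = 0.248741
  f_B = [1.24712] × [0.217629] = 0.271409
Unnormalised posteriors:
  π_A·f_A = 0.91 × 0.248741 = 0.226355
  π_B·f_B = 0.09 × 0.271409 = 0.0244268
Normaliser: 0.226355 + 0.0244268 = 0.250782
P(Group B | x₁, x₂) = 0.0244268 / 0.250782 ≈ 0.097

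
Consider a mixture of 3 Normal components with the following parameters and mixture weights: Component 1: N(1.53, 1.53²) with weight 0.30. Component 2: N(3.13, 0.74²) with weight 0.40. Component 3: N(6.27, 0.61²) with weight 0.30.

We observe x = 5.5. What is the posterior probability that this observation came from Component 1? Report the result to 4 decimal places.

By Bayes' theorem, P(k | x) = π_k f_k(x) / Σ_j π_j f_j(x).
Normal densities:
  L_1 = 0.00899915
  L_2 = 0.00319399
  L_3 = 0.294836
Prior × likelihood for each component:
  π_1·L_1 = 0.30 × 0.00899915 = 0.00269974
  π_2·L_2 = 0.40 × 0.00319399 = 0.00127759
  π_3·L_3 = 0.30 × 0.294836 = 0.0884507
Sum: 0.00269974 + 0.00127759 + 0.0884507 = 0.0924281
So the posterior for Component 1 is 0.00269974 / 0.0924281 ≈ 0.0292.

0.0292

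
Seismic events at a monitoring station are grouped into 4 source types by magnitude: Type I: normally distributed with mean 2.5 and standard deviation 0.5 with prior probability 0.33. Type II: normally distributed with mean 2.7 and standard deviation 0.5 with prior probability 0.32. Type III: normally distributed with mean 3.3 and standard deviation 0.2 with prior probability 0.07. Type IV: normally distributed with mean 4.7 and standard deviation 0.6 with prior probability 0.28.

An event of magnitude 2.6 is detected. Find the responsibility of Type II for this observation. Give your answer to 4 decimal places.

The responsibility of component k is P(Z=k) f_k(x) divided by Σ_j P(Z=j) f_j(x).
Normal densities:
  L_I = (1/(0.5·√(2π)))·exp(−(2.6−2.5)²/(2·0.5²)) = 0.797885·exp(-0.02000) = 0.782085
  L_II = (1/(0.5·√(2π)))·exp(−(2.6−2.7)²/(2·0.5²)) = 0.797885·exp(-0.02000) = 0.782085
  L_III = (1/(0.2·√(2π)))·exp(−(2.6−3.3)²/(2·0.2²)) = 1.994711·exp(-6.12500) = 0.00436341
  L_IV = (1/(0.6·√(2π)))·exp(−(2.6−4.7)²/(2·0.6²)) = 0.664904·exp(-6.12500) = 0.00145447
Unnormalised posteriors:
  P(Z=I)·L_I = 0.33 × 0.782085 = 0.258088
  P(Z=II)·L_II = 0.32 × 0.782085 = 0.250267
  P(Z=III)·L_III = 0.07 × 0.00436341 = 0.000305439
  P(Z=IV)·L_IV = 0.28 × 0.00145447 = 0.000407252
Denominator: 0.258088 + 0.250267 + 0.000305439 + 0.000407252 = 0.509068
P(Type II | 2.6) = 0.250267 / 0.509068 ≈ 0.4916

0.4916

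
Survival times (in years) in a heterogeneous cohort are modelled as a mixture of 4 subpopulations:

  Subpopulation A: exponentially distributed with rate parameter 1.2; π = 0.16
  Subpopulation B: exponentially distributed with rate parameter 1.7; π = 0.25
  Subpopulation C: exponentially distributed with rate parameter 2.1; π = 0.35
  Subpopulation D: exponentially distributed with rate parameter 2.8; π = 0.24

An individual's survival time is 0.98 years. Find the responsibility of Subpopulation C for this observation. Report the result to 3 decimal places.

Apply Bayes' rule: the posterior for each component is proportional to its prior times its likelihood at x.
Component likelihoods at x = 0.98 years:
  L_A = 1.2·e^(−1.2·0.98) = 1.2·e^(−1.1760) = 0.370212
  L_B = 1.7·e^(−1.7·0.98) = 1.7·e^(−1.6660) = 0.321303
  L_C = 2.1·e^(−2.1·0.98) = 2.1·e^(−2.0580) = 0.268189
  L_D = 2.8·e^(−2.8·0.98) = 2.8·e^(−2.7440) = 0.180075
Multiply by the mixture weights:
  w_A·L_A = 0.16 × 0.370212 = 0.059234
  w_B·L_B = 0.25 × 0.321303 = 0.0803257
  w_C·L_C = 0.35 × 0.268189 = 0.0938662
  w_D·L_D = 0.24 × 0.180075 = 0.0432181
Denominator: 0.059234 + 0.0803257 + 0.0938662 + 0.0432181 = 0.276644
Responsibility of Subpopulation C: 0.0938662 / 0.276644 ≈ 0.339

0.339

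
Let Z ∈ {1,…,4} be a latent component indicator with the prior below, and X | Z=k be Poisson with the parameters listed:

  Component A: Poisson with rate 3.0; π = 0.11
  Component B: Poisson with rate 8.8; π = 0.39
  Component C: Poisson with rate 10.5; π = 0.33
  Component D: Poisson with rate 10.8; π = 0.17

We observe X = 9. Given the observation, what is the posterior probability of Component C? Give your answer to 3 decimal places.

The responsibility of component k is w_k f_k(x) divided by Σ_j w_j f_j(x).
Poisson probabilities:
  L_A = e^(−3.0)·3.0^9/9! = 0.0027005
  L_B = e^(−8.8)·8.8^9/9! = 0.131459
  L_C = e^(−10.5)·10.5^9/9! = 0.11772
  L_D = e^(−10.8)·10.8^9/9! = 0.112375
Weight by the priors:
  w_A·L_A = 0.11 × 0.0027005 = 0.000297055
  w_B·L_B = 0.39 × 0.131459 = 0.0512689
  w_C·L_C = 0.33 × 0.11772 = 0.0388475
  w_D·L_D = 0.17 × 0.112375 = 0.0191038
Normaliser: 0.000297055 + 0.0512689 + 0.0388475 + 0.0191038 = 0.109517
So the posterior for Component C is 0.0388475 / 0.109517 ≈ 0.355.

0.355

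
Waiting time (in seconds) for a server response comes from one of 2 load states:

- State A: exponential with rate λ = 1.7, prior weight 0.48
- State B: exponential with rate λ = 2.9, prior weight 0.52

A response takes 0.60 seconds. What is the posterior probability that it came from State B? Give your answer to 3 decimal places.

Apply Bayes' rule: the posterior for each component is proportional to its prior times its likelihood at x.
Component likelihoods at x = 0.60 seconds:
  p_A = 1.7·e^(−1.7·0.60) = 1.7·e^(−1.0200) = 0.613011
  p_B = 2.9·e^(−2.9·0.60) = 2.9·e^(−1.7400) = 0.509009
Prior × likelihood for each component:
  w_A·p_A = 0.48 × 0.613011 = 0.294245
  w_B·p_B = 0.52 × 0.509009 = 0.264685
Marginal: 0.294245 + 0.264685 = 0.55893
P(State B | 0.60 seconds) ≈ 0.474

0.474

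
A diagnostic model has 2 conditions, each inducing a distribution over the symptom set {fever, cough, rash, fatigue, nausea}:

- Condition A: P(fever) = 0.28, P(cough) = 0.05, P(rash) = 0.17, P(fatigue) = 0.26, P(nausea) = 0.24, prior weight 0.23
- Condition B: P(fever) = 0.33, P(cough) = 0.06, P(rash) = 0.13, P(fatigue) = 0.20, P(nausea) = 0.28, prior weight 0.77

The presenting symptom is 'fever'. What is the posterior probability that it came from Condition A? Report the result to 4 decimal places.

0.2022

P(component k | x) = π_k·f_k(x) / marginal(x), where marginal(x) = Σ_j π_j·f_j(x).
Component likelihoods at x = 'fever':
  f_A = P(fever | comp) = 0.28
  f_B = P(fever | comp) = 0.33
Prior × likelihood for each component:
  π_A·f_A = 0.23 × 0.28 = 0.0644
  π_B·f_B = 0.77 × 0.33 = 0.2541
Normaliser: 0.0644 + 0.2541 = 0.3185
Responsibility of Condition A: 0.0644 / 0.3185 ≈ 0.2022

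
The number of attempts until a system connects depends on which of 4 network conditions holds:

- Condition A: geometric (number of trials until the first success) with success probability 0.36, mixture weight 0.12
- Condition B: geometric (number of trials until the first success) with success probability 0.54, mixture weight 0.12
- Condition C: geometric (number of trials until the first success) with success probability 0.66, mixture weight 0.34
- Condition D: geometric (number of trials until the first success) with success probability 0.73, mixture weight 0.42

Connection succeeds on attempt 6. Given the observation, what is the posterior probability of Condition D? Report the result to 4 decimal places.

P(component k | x) = π_k·f_k(x) / marginal(x), where marginal(x) = Σ_j π_j·f_j(x).
Evaluate each component's likelihood at the observed value:
  f_A = 0.36·(1−0.36)^5 = 0.36·0.107374 = 0.0386547
  f_B = 0.54·(1−0.54)^5 = 0.54·0.0205963 = 0.011122
  f_C = 0.66·(1−0.66)^5 = 0.66·0.00454354 = 0.00299874
  f_D = 0.73·(1−0.73)^5 = 0.73·0.00143489 = 0.00104747
Prior × likelihood for each component:
  π_A·f_A = 0.12 × 0.0386547 = 0.00463856
  π_B·f_B = 0.12 × 0.011122 = 0.00133464
  π_C·f_C = 0.34 × 0.00299874 = 0.00101957
  π_D·f_D = 0.42 × 0.00104747 = 0.000439937
Sum: 0.00463856 + 0.00133464 + 0.00101957 + 0.000439937 = 0.00743271
P(Condition D | the observation) ≈ 0.0592

0.0592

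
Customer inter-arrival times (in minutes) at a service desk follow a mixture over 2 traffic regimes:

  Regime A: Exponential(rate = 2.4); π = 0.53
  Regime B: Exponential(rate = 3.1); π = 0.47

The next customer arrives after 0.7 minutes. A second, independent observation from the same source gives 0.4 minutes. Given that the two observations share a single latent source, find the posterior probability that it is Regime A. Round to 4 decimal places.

P(component k | x) = P(Z=k)·f_k(x) / marginal(x), where marginal(x) = Σ_j P(Z=j)·f_j(x).
Since both observations come from the same component, the likelihood for component k is f_k(x₁)·f_k(x₂).
  p_A = [0.447298] × [0.918943] = 0.411041
  p_B = [0.353951] × [0.897091] = 0.317526
Weight by the priors:
  P(Z=A)·p_A = 0.53 × 0.411041 = 0.217852
  P(Z=B)·p_B = 0.47 × 0.317526 = 0.149237
Denominator: 0.217852 + 0.149237 = 0.367089
Responsibility of Regime A: 0.217852 / 0.367089 ≈ 0.5935

0.5935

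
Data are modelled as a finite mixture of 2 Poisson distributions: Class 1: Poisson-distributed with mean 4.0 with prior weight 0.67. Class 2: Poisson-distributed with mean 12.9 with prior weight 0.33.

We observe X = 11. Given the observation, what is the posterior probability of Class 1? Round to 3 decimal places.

0.037

P(component k | x) = P(Z=k)·f_k(x) / marginal(x), where marginal(x) = Σ_j P(Z=j)·f_j(x).
Poisson probabilities:
  f_1 = 0.00192454
  f_2 = 0.103023
Unnormalised posteriors:
  P(Z=1)·f_1 = 0.67 × 0.00192454 = 0.00128944
  P(Z=2)·f_2 = 0.33 × 0.103023 = 0.0339974
Denominator: 0.00128944 + 0.0339974 = 0.0352869
Responsibility of Class 1: 0.00128944 / 0.0352869 ≈ 0.037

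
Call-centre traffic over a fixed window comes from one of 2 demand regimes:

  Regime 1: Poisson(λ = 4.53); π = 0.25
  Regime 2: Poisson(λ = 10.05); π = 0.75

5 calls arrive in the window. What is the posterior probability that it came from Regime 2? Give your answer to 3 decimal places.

Posterior ∝ prior × likelihood, so P(k | x) ∝ π_k f_k(x); normalise over all components.
Component likelihoods at x = 5 calls:
  L_1 = 0.171378
  L_2 = 0.0368969
Prior × likelihood for each component:
  π_1·L_1 = 0.25 × 0.171378 = 0.0428446
  π_2·L_2 = 0.75 × 0.0368969 = 0.0276727
Evidence: 0.0428446 + 0.0276727 = 0.0705172
So the posterior for Regime 2 is 0.0276727 / 0.0705172 ≈ 0.392.

0.392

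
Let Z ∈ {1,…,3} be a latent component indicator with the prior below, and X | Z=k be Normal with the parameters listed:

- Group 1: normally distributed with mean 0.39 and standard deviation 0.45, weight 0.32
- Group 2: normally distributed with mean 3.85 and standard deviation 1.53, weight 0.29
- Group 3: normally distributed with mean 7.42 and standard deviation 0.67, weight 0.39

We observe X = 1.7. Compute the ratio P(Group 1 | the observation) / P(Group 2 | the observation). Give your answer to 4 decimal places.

Only the two components matter; the odds are (P(Z=i) f_i(x)) / (P(Z=j) f_j(x)).
Normal densities:
  p_1 = 0.0128076
  p_2 = 0.097146
  p_3 = 8.86956e-17
0.00409844 / 0.0281723 ≈ 0.1455

0.1455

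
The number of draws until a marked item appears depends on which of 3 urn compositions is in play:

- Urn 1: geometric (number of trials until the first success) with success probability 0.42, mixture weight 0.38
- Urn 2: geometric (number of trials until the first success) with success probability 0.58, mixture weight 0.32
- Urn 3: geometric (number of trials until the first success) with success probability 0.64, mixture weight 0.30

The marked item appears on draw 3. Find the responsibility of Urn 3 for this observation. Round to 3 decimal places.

By Bayes' theorem, P(k | x) = P(Z=k) f_k(x) / Σ_j P(Z=j) f_j(x).
Component likelihoods at x = 3:
  f_1 = 0.42·(1−0.42)^2 = 0.42·0.3364 = 0.141288
  f_2 = 0.58·(1−0.58)^2 = 0.58·0.1764 = 0.102312
  f_3 = 0.64·(1−0.64)^2 = 0.64·0.1296 = 0.082944
Weight by the priors:
  P(Z=1)·f_1 = 0.38 × 0.141288 = 0.0536894
  P(Z=2)·f_2 = 0.32 × 0.102312 = 0.0327398
  P(Z=3)·f_3 = 0.30 × 0.082944 = 0.0248832
Normaliser: 0.0536894 + 0.0327398 + 0.0248832 = 0.111312
Responsibility of Urn 3: 0.0248832 / 0.111312 ≈ 0.224

0.224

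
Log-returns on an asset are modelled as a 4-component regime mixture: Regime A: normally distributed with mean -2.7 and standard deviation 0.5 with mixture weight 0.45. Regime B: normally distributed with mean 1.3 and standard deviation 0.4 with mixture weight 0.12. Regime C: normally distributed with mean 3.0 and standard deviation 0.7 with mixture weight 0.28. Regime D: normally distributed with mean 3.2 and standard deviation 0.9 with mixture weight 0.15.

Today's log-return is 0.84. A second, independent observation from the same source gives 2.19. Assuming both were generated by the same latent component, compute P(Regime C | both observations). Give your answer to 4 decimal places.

P(component k | x) = π_k·f_k(x) / marginal(x), where marginal(x) = Σ_j π_j·f_j(x).
Since both observations come from the same component, the likelihood for component k is f_k(x₁)·f_k(x₂).
  p_A = [1.04023e-11] × [1.35567e-21] = 1.41021e-32
  p_B = [0.514841] × [0.0839142] = 0.0432024
  p_C = [0.00487771] × [0.291781] = 0.00142322
  p_D = [0.0142414] × [0.236154] = 0.00336317
Multiply by the mixture weights:
  π_A·p_A = 0.45 × 1.41021e-32 = 6.34596e-33
  π_B·p_B = 0.12 × 0.0432024 = 0.00518429
  π_C·p_C = 0.28 × 0.00142322 = 0.000398502
  π_D·p_D = 0.15 × 0.00336317 = 0.000504475
Evidence: 6.34596e-33 + 0.00518429 + 0.000398502 + 0.000504475 = 0.00608727
So the posterior for Regime C is 0.000398502 / 0.00608727 ≈ 0.0655.

0.0655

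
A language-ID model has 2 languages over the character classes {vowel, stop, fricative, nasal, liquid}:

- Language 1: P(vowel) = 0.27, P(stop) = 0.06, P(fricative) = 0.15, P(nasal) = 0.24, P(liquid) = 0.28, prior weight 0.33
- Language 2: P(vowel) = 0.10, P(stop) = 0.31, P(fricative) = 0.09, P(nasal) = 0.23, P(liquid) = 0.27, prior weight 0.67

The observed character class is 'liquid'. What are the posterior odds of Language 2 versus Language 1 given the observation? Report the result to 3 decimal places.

Posterior odds = (w_i f_i(x)) / (w_j f_j(x)); the normalising sum cancels.
Evaluate each component's likelihood at the observed value:
  L_1 = P(liquid | comp) = 0.28
  L_2 = P(liquid | comp) = 0.27
Posterior odds = (w_2·L_2) / (w_1·L_1) = (0.67·0.27) / (0.33·0.28) = 0.1809 / 0.0924 ≈ 1.958

1.958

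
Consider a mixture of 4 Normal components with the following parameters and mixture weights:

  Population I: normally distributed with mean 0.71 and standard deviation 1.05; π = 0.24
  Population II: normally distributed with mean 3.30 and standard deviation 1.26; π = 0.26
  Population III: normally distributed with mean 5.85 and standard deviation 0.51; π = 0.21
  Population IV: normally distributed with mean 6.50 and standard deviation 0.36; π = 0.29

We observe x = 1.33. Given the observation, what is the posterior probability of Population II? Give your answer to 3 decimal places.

0.240

P(component k | x) = w_k·f_k(x) / marginal(x), where marginal(x) = Σ_j w_j·f_j(x).
Component likelihoods at x = 1.33:
  p_I = 0.319161
  p_II = 0.0932656
  p_III = 6.86758e-18
  p_IV = 1.819e-45
Weight by the priors:
  w_I·p_I = 0.24 × 0.319161 = 0.0765986
  w_II·p_II = 0.26 × 0.0932656 = 0.0242491
  w_III·p_III = 0.21 × 6.86758e-18 = 1.44219e-18
  w_IV·p_IV = 0.29 × 1.819e-45 = 5.27509e-46
Normaliser: 0.0765986 + 0.0242491 + 1.44219e-18 + 5.27509e-46 = 0.100848
P(Population II | data) = 0.0242491 / 0.100848 ≈ 0.240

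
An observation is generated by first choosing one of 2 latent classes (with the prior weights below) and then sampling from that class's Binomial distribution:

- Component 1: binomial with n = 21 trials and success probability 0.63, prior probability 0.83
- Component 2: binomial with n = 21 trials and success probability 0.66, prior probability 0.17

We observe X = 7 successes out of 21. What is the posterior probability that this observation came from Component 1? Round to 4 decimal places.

By Bayes' theorem, P(k | x) = π_k f_k(x) / Σ_j π_j f_j(x).
Binomial probabilities:
  p_1 = 0.00412775
  p_2 = 0.00174992
Prior × likelihood for each component:
  π_1·p_1 = 0.83 × 0.00412775 = 0.00342603
  π_2·p_2 = 0.17 × 0.00174992 = 0.000297486
Normaliser: 0.00342603 + 0.000297486 = 0.00372352
So the posterior for Component 1 is 0.00342603 / 0.00372352 ≈ 0.9201.

0.9201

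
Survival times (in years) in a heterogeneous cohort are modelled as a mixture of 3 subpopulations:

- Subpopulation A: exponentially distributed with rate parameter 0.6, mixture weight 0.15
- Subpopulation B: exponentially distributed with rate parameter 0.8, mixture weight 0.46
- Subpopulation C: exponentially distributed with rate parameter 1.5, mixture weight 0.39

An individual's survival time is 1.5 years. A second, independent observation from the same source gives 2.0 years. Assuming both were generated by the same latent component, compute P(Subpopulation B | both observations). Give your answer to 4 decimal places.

Posterior ∝ prior × likelihood, so P(k | x) ∝ w_k f_k(x); normalise over all components.
Since both observations come from the same component, the likelihood for component k is f_k(x₁)·f_k(x₂).
  L_A = [0.6·e^(−0.6·1.5) = 0.6·e^(−0.9000) = 0.243942] × [0.180717] = 0.0440843
  L_B = [0.8·e^(−0.8·1.5) = 0.8·e^(−1.2000) = 0.240955] × [0.161517] = 0.0389184
  L_C = [1.5·e^(−1.5·1.5) = 1.5·e^(−2.2500) = 0.158099] × [0.0746806] = 0.0118069
Multiply by the mixture weights:
  w_A·L_A = 0.15 × 0.0440843 = 0.00661265
  w_B·L_B = 0.46 × 0.0389184 = 0.0179025
  w_C·L_C = 0.39 × 0.0118069 = 0.0046047
Sum: 0.00661265 + 0.0179025 + 0.0046047 = 0.0291198
P(Subpopulation B | data) ≈ 0.6148

0.6148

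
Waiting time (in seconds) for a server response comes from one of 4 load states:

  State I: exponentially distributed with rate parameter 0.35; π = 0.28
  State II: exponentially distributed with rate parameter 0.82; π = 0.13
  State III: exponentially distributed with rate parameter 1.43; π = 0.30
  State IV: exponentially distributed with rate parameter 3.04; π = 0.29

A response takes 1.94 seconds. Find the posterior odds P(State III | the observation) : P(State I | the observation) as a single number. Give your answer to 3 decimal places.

0.539

The posterior odds equal the prior odds times the likelihood ratio: (P(Z=i)/P(Z=j))·(f_i(x)/f_j(x)).
Evaluate each component's likelihood at the observed value:
  p_I = 0.177493
  p_II = 0.167085
  p_III = 0.0892311
  p_IV = 0.00834792
Odds = (0.30/0.28) × (0.0892311/0.177493) = 1.07143 × 0.502729 ≈ 0.539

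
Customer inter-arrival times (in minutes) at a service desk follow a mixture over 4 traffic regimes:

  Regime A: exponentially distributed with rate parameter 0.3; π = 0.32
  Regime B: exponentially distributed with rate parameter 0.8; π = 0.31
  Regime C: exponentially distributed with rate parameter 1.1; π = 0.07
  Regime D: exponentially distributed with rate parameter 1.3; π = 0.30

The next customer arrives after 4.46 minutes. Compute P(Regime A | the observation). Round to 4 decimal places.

The responsibility of component k is π_k f_k(x) divided by Σ_j π_j f_j(x).
Exponential densities:
  p_A = 0.078711
  p_B = 0.0225698
  p_C = 0.00814224
  p_D = 0.0039437
Weight by the priors:
  π_A·p_A = 0.32 × 0.078711 = 0.0251875
  π_B·p_B = 0.31 × 0.0225698 = 0.00699663
  π_C·p_C = 0.07 × 0.00814224 = 0.000569957
  π_D·p_D = 0.30 × 0.0039437 = 0.00118311
Evidence: 0.0251875 + 0.00699663 + 0.000569957 + 0.00118311 = 0.0339372
So the posterior for Regime A is 0.0251875 / 0.0339372 ≈ 0.7422.

0.7422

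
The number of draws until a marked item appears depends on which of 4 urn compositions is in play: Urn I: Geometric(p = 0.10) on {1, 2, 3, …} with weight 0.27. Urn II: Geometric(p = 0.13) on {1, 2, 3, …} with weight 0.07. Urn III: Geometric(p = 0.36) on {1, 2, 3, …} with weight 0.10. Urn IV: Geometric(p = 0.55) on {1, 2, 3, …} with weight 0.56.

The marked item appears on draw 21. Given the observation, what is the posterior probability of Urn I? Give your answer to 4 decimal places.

By Bayes' theorem, P(k | x) = π_k f_k(x) / Σ_j π_j f_j(x).
Evaluate each component's likelihood at the observed value:
  p_I = 0.10·(1−0.10)^20 = 0.10·0.121577 = 0.0121577
  p_II = 0.13·(1−0.13)^20 = 0.13·0.0617142 = 0.00802285
  p_III = 0.36·(1−0.36)^20 = 0.36·0.000132923 = 4.78522e-05
  p_IV = 0.55·(1−0.55)^20 = 0.55·1.15945e-07 = 6.37695e-08
Weight by the priors:
  π_I·p_I = 0.27 × 0.0121577 = 0.00328257
  π_II·p_II = 0.07 × 0.00802285 = 0.000561599
  π_III·p_III = 0.10 × 4.78522e-05 = 4.78522e-06
  π_IV·p_IV = 0.56 × 6.37695e-08 = 3.57109e-08
Denominator: 0.00328257 + 0.000561599 + 4.78522e-06 + 3.57109e-08 = 0.00384899
P(Urn I | the observation) = 0.00328257 / 0.00384899 ≈ 0.8528

0.8528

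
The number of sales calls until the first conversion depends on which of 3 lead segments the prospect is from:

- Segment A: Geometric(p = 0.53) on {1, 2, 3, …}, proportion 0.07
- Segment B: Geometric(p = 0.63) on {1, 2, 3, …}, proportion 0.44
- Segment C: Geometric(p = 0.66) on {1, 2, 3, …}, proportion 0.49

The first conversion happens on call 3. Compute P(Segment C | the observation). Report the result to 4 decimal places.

0.4476

Apply Bayes' rule: the posterior for each component is proportional to its prior times its likelihood at x.
Evaluate each component's likelihood at the observed value:
  f_A = 0.117077
  f_B = 0.086247
  f_C = 0.076296
Prior × likelihood for each component:
  π_A·f_A = 0.07 × 0.117077 = 0.00819539
  π_B·f_B = 0.44 × 0.086247 = 0.0379487
  π_C·f_C = 0.49 × 0.076296 = 0.037385
Marginal: 0.00819539 + 0.0379487 + 0.037385 = 0.0835291
So the posterior for Segment C is 0.037385 / 0.0835291 ≈ 0.4476.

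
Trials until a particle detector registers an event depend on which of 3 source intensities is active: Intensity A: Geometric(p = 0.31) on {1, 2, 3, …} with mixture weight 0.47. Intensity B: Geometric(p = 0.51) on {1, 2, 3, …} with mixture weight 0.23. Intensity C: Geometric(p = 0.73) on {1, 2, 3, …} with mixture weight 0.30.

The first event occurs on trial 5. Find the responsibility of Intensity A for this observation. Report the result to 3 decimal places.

The responsibility of component k is w_k f_k(x) divided by Σ_j w_j f_j(x).
Component likelihoods at x = 5:
  L_A = 0.0702681
  L_B = 0.0294005
  L_C = 0.00387952
Weight by the priors:
  w_A·L_A = 0.47 × 0.0702681 = 0.033026
  w_B·L_B = 0.23 × 0.0294005 = 0.00676211
  w_C·L_C = 0.30 × 0.00387952 = 0.00116386
Marginal: 0.033026 + 0.00676211 + 0.00116386 = 0.040952
So the posterior for Intensity A is 0.033026 / 0.040952 ≈ 0.806.

0.806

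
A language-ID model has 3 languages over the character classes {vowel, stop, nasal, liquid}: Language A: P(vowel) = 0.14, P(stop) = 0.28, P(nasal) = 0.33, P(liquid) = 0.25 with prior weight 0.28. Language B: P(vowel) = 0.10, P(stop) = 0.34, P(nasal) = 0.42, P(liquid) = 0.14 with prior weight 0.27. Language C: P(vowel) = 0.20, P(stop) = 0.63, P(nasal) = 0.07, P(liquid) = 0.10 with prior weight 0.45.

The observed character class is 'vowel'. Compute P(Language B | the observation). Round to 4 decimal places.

0.1729

P(component k | x) = P(Z=k)·f_k(x) / marginal(x), where marginal(x) = Σ_j P(Z=j)·f_j(x).
Evaluate each component's likelihood at the observed value:
  f_A = P(vowel | comp) = 0.14
  f_B = P(vowel | comp) = 0.10
  f_C = P(vowel | comp) = 0.20
Weight by the priors:
  P(Z=A)·f_A = 0.28 × 0.14 = 0.0392
  P(Z=B)·f_B = 0.27 × 0.1 = 0.027
  P(Z=C)·f_C = 0.45 × 0.2 = 0.09
Normaliser: 0.0392 + 0.027 + 0.09 = 0.1562
So the posterior for Language B is 0.027 / 0.1562 ≈ 0.1729.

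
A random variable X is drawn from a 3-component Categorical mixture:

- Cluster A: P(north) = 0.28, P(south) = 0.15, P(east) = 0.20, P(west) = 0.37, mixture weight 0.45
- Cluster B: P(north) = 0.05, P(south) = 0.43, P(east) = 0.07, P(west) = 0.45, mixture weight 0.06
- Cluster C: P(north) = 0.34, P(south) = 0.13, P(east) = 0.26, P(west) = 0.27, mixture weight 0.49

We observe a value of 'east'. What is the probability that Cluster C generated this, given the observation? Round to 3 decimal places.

P(component k | x) = π_k·f_k(x) / marginal(x), where marginal(x) = Σ_j π_j·f_j(x).
Evaluate each component's likelihood at the observed value:
  L_A = 0.2
  L_B = 0.07
  L_C = 0.26
Unnormalised posteriors:
  π_A·L_A = 0.45 × 0.2 = 0.09
  π_B·L_B = 0.06 × 0.07 = 0.0042
  π_C·L_C = 0.49 × 0.26 = 0.1274
Sum: 0.09 + 0.0042 + 0.1274 = 0.2216
So the posterior for Cluster C is 0.1274 / 0.2216 ≈ 0.575.

0.575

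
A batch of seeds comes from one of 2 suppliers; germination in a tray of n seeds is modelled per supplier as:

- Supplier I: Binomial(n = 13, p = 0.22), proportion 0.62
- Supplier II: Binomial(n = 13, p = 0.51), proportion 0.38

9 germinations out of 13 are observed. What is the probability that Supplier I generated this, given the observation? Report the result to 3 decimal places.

P(component k | x) = π_k·f_k(x) / marginal(x), where marginal(x) = Σ_j π_j·f_j(x).
Component likelihoods at x = 9 germinations out of 13:
  p_I = 0.000319513
  p_II = 0.0962104
Weight by the priors:
  π_I·p_I = 0.62 × 0.000319513 = 0.000198098
  π_II·p_II = 0.38 × 0.0962104 = 0.0365599
Evidence: 0.000198098 + 0.0365599 = 0.036758
P(Supplier I | the observation) = 0.000198098 / 0.036758 ≈ 0.005

0.005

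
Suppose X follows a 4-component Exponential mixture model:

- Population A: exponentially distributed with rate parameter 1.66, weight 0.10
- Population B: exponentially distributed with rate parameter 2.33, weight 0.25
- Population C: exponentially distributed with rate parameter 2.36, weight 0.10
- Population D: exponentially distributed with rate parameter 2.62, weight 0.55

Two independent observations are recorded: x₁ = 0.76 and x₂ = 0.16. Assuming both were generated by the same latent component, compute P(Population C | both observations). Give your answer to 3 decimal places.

0.102

P(component k | x) = w_k·f_k(x) / marginal(x), where marginal(x) = Σ_j w_j·f_j(x).
Since both observations come from the same component, the likelihood for component k is f_k(x₁)·f_k(x₂).
  f_A = [1.66·e^(−1.66·0.76) = 1.66·e^(−1.2616) = 0.470113] × [1.2728] = 0.598359
  f_B = [2.33·e^(−2.33·0.76) = 2.33·e^(−1.7708) = 0.396558] × [1.60491] = 0.636441
  f_C = [2.36·e^(−2.36·0.76) = 2.36·e^(−1.7936) = 0.39261] × [1.61779] = 0.635161
  f_D = [2.62·e^(−2.62·0.76) = 2.62·e^(−1.9912) = 0.357713] × [1.72284] = 0.616282
Prior × likelihood for each component:
  w_A·f_A = 0.10 × 0.598359 = 0.0598359
  w_B·f_B = 0.25 × 0.636441 = 0.15911
  w_C·f_C = 0.10 × 0.635161 = 0.0635161
  w_D·f_D = 0.55 × 0.616282 = 0.338955
Denominator: 0.0598359 + 0.15911 + 0.0635161 + 0.338955 = 0.621417
P(Population C | x) ≈ 0.102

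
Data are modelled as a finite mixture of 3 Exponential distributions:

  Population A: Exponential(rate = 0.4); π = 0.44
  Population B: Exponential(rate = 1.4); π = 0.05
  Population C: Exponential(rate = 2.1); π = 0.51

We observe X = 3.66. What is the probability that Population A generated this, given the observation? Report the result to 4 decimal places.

0.9782

Apply Bayes' rule: the posterior for each component is proportional to its prior times its likelihood at x.
Exponential densities:
  f_A = 0.4·e^(−0.4·3.66) = 0.4·e^(−1.4640) = 0.0925237
  f_B = 1.4·e^(−1.4·3.66) = 1.4·e^(−5.1240) = 0.00833303
  f_C = 2.1·e^(−2.1·3.66) = 2.1·e^(−7.6860) = 0.000964344
Multiply by the mixture weights:
  P(Z=A)·f_A = 0.44 × 0.0925237 = 0.0407104
  P(Z=B)·f_B = 0.05 × 0.00833303 = 0.000416652
  P(Z=C)·f_C = 0.51 × 0.000964344 = 0.000491815
Denominator: 0.0407104 + 0.000416652 + 0.000491815 = 0.0416189
P(Population A | the observation) ≈ 0.9782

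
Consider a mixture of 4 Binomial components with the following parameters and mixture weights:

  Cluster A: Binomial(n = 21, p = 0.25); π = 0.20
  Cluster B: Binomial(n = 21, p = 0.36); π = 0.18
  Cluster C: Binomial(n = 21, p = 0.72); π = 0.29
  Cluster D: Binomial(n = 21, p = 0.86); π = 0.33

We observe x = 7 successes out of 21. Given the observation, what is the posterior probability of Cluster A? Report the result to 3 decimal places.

0.443

P(component k | x) = P(Z=k)·f_k(x) / marginal(x), where marginal(x) = Σ_j P(Z=j)·f_j(x).
Component likelihoods at x = 7 successes out of 21:
  p_A = C(21,7)·0.25^7·0.75^14 = 116280·6.10352e-05·0.0178179 = 0.126457
  p_B = C(21,7)·0.36^7·0.64^14 = 116280·0.000783642·0.00193428 = 0.176255
  p_C = C(21,7)·0.72^7·0.28^14 = 116280·0.100306·1.82059e-08 = 0.000212346
  p_D = C(21,7)·0.86^7·0.14^14 = 116280·0.347928·1.1112e-12 = 4.49559e-08
Weight by the priors:
  P(Z=A)·p_A = 0.20 × 0.126457 = 0.0252914
  P(Z=B)·p_B = 0.18 × 0.176255 = 0.031726
  P(Z=C)·p_C = 0.29 × 0.000212346 = 6.15805e-05
  P(Z=D)·p_D = 0.33 × 4.49559e-08 = 1.48354e-08
Denominator: 0.0252914 + 0.031726 + 6.15805e-05 + 1.48354e-08 = 0.0570789
So the posterior for Cluster A is 0.0252914 / 0.0570789 ≈ 0.443.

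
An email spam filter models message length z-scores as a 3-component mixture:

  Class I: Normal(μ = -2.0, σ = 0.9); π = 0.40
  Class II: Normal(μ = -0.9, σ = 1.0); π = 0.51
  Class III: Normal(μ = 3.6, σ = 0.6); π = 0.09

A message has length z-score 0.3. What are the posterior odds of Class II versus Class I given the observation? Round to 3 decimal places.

Since P(k|x) ∝ P(Z=k) f_k(x), the posterior odds are P(Z=i) f_i(x) / (P(Z=j) f_j(x)).
Component likelihoods at x = 0.3:
  p_I = 0.0169242
  p_II = 0.194186
  p_III = 1.79496e-07
0.0990349 / 0.00676968 ≈ 14.629

14.629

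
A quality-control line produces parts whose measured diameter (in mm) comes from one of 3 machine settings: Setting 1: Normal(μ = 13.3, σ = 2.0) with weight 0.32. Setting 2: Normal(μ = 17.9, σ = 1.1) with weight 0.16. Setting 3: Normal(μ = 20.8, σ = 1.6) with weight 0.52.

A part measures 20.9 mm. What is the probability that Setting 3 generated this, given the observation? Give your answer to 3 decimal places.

Apply Bayes' rule: the posterior for each component is proportional to its prior times its likelihood at x.
Evaluate each component's likelihood at the observed value:
  f_1 = (1/(2.0·√(2π)))·exp(−(20.9−13.3)²/(2·2.0²)) = 0.199471·exp(-7.22000) = 0.000145973
  f_2 = (1/(1.1·√(2π)))·exp(−(20.9−17.9)²/(2·1.1²)) = 0.362675·exp(-3.71901) = 0.00879777
  f_3 = (1/(1.6·√(2π)))·exp(−(20.9−20.8)²/(2·1.6²)) = 0.249339·exp(-0.00195) = 0.248852
Unnormalised posteriors:
  π_1·f_1 = 0.32 × 0.000145973 = 4.67115e-05
  π_2·f_2 = 0.16 × 0.00879777 = 0.00140764
  π_3·f_3 = 0.52 × 0.248852 = 0.129403
Denominator: 4.67115e-05 + 0.00140764 + 0.129403 = 0.130858
Responsibility of Setting 3: 0.129403 / 0.130858 ≈ 0.989

0.989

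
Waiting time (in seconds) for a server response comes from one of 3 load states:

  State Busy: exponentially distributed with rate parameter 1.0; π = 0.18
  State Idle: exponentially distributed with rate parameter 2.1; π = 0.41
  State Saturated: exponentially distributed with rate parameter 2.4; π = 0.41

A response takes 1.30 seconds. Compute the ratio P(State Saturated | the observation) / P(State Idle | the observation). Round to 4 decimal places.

Since P(k|x) ∝ π_k f_k(x), the posterior odds are π_i f_i(x) / (π_j f_j(x)).
Evaluate each component's likelihood at the observed value:
  L_Busy = 1.0·e^(−1.0·1.30) = 1.0·e^(−1.3000) = 0.272532
  L_Idle = 2.1·e^(−2.1·1.30) = 2.1·e^(−2.7300) = 0.136961
  L_Saturated = 2.4·e^(−2.4·1.30) = 2.4·e^(−3.1200) = 0.105977
0.0434507 / 0.0561538 ≈ 0.7738

0.7738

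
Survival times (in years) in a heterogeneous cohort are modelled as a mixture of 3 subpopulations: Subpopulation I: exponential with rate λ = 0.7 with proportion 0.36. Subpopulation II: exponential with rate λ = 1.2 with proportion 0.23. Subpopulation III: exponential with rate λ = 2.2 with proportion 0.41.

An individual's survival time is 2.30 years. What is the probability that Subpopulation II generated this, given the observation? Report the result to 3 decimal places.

Posterior ∝ prior × likelihood, so P(k | x) ∝ π_k f_k(x); normalise over all components.
Exponential densities:
  L_I = 0.7·e^(−0.7·2.30) = 0.7·e^(−1.6100) = 0.139921
  L_II = 1.2·e^(−1.2·2.30) = 1.2·e^(−2.7600) = 0.0759501
  L_III = 2.2·e^(−2.2·2.30) = 2.2·e^(−5.0600) = 0.0139602
Unnormalised posteriors:
  π_I·L_I = 0.36 × 0.139921 = 0.0503717
  π_II·L_II = 0.23 × 0.0759501 = 0.0174685
  π_III·L_III = 0.41 × 0.0139602 = 0.00572369
Evidence: 0.0503717 + 0.0174685 + 0.00572369 = 0.0735639
P(Subpopulation II | the observation) = 0.0174685 / 0.0735639 ≈ 0.237

0.237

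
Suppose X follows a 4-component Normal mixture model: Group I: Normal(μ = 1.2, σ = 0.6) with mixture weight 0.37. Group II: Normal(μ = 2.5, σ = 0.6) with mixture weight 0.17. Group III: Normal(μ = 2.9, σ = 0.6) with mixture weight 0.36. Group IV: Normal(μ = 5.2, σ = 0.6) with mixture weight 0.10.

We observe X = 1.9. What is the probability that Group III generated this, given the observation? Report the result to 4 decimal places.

The responsibility of component k is π_k f_k(x) divided by Σ_j π_j f_j(x).
Component likelihoods at x = 1.9:
  p_I = 0.336664
  p_II = 0.403285
  p_III = 0.165795
  p_IV = 1.79496e-07
Multiply by the mixture weights:
  π_I·p_I = 0.37 × 0.336664 = 0.124566
  π_II·p_II = 0.17 × 0.403285 = 0.0685584
  π_III·p_III = 0.36 × 0.165795 = 0.0596863
  π_IV·p_IV = 0.10 × 1.79496e-07 = 1.79496e-08
Denominator: 0.124566 + 0.0685584 + 0.0596863 + 1.79496e-08 = 0.252811
P(Group III | x) ≈ 0.2361

0.2361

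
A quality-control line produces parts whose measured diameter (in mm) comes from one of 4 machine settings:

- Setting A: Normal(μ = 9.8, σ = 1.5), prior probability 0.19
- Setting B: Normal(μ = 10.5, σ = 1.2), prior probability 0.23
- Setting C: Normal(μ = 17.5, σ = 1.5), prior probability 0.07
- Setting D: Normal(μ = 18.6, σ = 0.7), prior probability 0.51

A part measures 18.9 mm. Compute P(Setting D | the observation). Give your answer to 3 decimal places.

By Bayes' theorem, P(k | x) = P(Z=k) f_k(x) / Σ_j P(Z=j) f_j(x).
Evaluate each component's likelihood at the observed value:
  L_A = (1/(1.5·√(2π)))·exp(−(18.9−9.8)²/(2·1.5²)) = 0.265962·exp(-18.40222) = 2.70916e-09
  L_B = (1/(1.2·√(2π)))·exp(−(18.9−10.5)²/(2·1.2²)) = 0.332452·exp(-24.50000) = 7.61227e-12
  L_C = (1/(1.5·√(2π)))·exp(−(18.9−17.5)²/(2·1.5²)) = 0.265962·exp(-0.43556) = 0.172052
  L_D = (1/(0.7·√(2π)))·exp(−(18.9−18.6)²/(2·0.7²)) = 0.569918·exp(-0.09184) = 0.51991
Unnormalised posteriors:
  P(Z=A)·L_A = 0.19 × 2.70916e-09 = 5.14741e-10
  P(Z=B)·L_B = 0.23 × 7.61227e-12 = 1.75082e-12
  P(Z=C)·L_C = 0.07 × 0.172052 = 0.0120436
  P(Z=D)·L_D = 0.51 × 0.51991 = 0.265154
Evidence: 5.14741e-10 + 1.75082e-12 + 0.0120436 + 0.265154 = 0.277198
P(Setting D | x) = 0.265154 / 0.277198 ≈ 0.957

0.957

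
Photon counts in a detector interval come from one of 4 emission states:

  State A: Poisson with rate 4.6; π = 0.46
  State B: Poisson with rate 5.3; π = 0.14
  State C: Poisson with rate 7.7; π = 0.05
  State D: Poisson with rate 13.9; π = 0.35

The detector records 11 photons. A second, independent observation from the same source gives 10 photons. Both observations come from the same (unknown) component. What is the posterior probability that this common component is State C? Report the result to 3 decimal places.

0.121

The responsibility of component k is w_k f_k(x) divided by Σ_j w_j f_j(x).
Since both observations come from the same component, the likelihood for component k is f_k(x₁)·f_k(x₂).
  f_A = [e^(−4.6)·4.6^11/11! = 0.00491389] × [0.0117506] = 5.77413e-05
  f_B = [e^(−5.3)·5.3^11/11! = 0.0115909] × [0.0240566] = 0.000278839
  f_C = [e^(−7.7)·7.7^11/11! = 0.0639992] × [0.0914275] = 0.00585129
  f_D = [e^(−13.9)·13.9^11/11! = 0.0861616] × [0.0681854] = 0.00587497
Unnormalised posteriors:
  w_A·f_A = 0.46 × 5.77413e-05 = 2.6561e-05
  w_B·f_B = 0.14 × 0.000278839 = 3.90374e-05
  w_C·f_C = 0.05 × 0.00585129 = 0.000292564
  w_D·f_D = 0.35 × 0.00587497 = 0.00205624
Denominator: 2.6561e-05 + 3.90374e-05 + 0.000292564 + 0.00205624 = 0.0024144
So the posterior for State C is 0.000292564 / 0.0024144 ≈ 0.121.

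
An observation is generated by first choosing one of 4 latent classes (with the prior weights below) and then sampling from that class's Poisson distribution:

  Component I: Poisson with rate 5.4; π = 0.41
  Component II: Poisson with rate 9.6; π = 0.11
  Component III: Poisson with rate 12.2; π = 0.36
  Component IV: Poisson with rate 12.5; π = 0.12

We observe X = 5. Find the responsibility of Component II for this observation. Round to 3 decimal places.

0.062

By Bayes' theorem, P(k | x) = P(Z=k) f_k(x) / Σ_j P(Z=j) f_j(x).
Evaluate each component's likelihood at the observed value:
  f_I = e^(−5.4)·5.4^5/5! = 0.172821
  f_II = e^(−9.6)·9.6^5/5! = 0.0460201
  f_III = e^(−12.2)·12.2^5/5! = 0.0113299
  f_IV = e^(−12.5)·12.5^5/5! = 0.00947737
Unnormalised posteriors:
  P(Z=I)·f_I = 0.41 × 0.172821 = 0.0708567
  P(Z=II)·f_II = 0.11 × 0.0460201 = 0.00506221
  P(Z=III)·f_III = 0.36 × 0.0113299 = 0.00407876
  P(Z=IV)·f_IV = 0.12 × 0.00947737 = 0.00113728
Marginal: 0.0708567 + 0.00506221 + 0.00407876 + 0.00113728 = 0.081135
P(Component II | the observation) ≈ 0.062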